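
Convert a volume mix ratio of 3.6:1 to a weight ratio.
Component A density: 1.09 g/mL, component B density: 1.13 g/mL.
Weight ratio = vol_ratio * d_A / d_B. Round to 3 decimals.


= 3.6 * 1.09 / 1.13 = 3.473

3.473


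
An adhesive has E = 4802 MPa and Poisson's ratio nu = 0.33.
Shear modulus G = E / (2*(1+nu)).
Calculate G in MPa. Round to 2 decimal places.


G = 4802 / (2*(1+0.33))
= 4802 / 2.66
= 1805.26 MPa

1805.26


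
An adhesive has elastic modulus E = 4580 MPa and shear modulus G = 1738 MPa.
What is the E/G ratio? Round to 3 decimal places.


E/G = 4580 / 1738 = 2.635

2.635


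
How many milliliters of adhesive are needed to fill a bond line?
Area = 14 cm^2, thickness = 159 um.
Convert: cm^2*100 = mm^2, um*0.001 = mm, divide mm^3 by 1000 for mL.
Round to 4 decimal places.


= (14 * 100) * (159 * 0.001) / 1000
= 0.2226 mL

0.2226


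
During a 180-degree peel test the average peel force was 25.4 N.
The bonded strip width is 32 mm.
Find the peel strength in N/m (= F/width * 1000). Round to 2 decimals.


Peel strength = F/width * 1000
= 25.4 / 32 * 1000
= 793.75 N/m

793.75


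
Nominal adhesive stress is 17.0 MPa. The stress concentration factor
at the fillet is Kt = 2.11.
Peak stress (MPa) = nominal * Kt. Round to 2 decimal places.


Peak = 17.0 * 2.11 = 35.87 MPa

35.87


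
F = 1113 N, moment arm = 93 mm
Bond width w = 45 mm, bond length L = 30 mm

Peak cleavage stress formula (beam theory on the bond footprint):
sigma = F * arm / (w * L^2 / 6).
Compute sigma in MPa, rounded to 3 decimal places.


sigma = (1113 * 93) / (45 * 900 / 6)
= 103509 * 6 / 40500
= 621054 / 40500
= 15.335 MPa

15.335


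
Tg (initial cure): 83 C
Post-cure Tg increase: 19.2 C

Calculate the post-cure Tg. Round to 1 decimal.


Post-cure Tg = 83 + 19.2 = 102.2 C

102.2


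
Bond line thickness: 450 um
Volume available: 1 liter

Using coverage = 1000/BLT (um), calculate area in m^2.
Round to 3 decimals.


1 L = 1e6 mm^3, thickness = 450 um = 0.45 mm
Area = 1e6 / 0.45 mm^2 = (1e6 / 0.45) / 1e6 m^2 = 1000 / 450 m^2
= 2.222 m^2

2.222


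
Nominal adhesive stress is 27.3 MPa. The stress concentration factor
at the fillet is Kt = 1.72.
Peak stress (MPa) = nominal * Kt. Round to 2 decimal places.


Peak = 27.3 * 1.72 = 46.96 MPa

46.96


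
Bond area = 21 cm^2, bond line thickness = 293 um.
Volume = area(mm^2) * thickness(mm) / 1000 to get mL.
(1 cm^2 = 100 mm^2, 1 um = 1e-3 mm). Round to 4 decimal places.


area_mm2 = 21 * 100 = 2100
blt_mm = 293 * 1e-3 = 0.293
vol_mm3 = 2100 * 0.293 = 615.3
vol_mL = 615.3 / 1000 = 0.6153 mL

0.6153


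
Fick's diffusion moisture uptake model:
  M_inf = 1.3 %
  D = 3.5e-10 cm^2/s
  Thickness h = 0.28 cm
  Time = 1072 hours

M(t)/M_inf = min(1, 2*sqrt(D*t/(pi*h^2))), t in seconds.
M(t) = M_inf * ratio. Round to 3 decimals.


t_sec = 1072 * 3600 = 3859200
ratio = 2*sqrt(3.5e-10*3859200/(pi*0.28^2))
= min(1, 0.148108)
= 0.148108
M(t) = 1.3 * 0.148108 = 0.193 %

0.193


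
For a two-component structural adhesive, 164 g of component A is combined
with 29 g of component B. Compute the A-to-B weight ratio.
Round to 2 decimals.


Weight ratio A:B = 164 / 29
= 5.66

5.66


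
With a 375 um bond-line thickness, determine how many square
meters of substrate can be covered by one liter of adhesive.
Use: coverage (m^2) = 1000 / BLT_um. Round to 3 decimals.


Coverage = 1000 / 375 = 2.667 m^2

2.667


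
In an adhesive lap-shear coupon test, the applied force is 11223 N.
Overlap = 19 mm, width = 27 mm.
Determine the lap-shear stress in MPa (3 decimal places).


stress = F / (overlap * width)
= 11223 / (19 * 27)
= 21.877 MPa

21.877


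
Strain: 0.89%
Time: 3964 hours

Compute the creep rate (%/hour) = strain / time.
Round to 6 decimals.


Creep rate = 0.89 / 3964
= 0.000225 %/h

0.000225


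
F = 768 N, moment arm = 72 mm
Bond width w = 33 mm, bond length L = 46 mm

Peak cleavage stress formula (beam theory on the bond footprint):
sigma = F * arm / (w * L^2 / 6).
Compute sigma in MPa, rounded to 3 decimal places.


sigma = (768 * 72) / (33 * 2116 / 6)
= 55296 * 6 / 69828
= 331776 / 69828
= 4.751 MPa

4.751


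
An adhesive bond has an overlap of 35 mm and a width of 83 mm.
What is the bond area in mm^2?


Bond area = overlap * width
= 35 * 83
= 2905 mm^2

2905


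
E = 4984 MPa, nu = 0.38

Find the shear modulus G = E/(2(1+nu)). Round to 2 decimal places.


G = 4984 / (2 * 1.38)
= 1805.80 MPa

1805.80


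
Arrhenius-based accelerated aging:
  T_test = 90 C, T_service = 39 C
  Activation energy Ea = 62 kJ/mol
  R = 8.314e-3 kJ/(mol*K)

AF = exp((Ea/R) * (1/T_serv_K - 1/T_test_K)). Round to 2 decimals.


T_test_K = 363.15, T_serv_K = 312.15
AF = exp((62/8.314e-3) * (1/312.15 - 1/363.15))
= 28.65

28.65


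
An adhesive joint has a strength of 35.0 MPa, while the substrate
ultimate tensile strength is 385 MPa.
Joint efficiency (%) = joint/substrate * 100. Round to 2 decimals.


Efficiency = 35.0 / 385 * 100
= 9.09%

9.09


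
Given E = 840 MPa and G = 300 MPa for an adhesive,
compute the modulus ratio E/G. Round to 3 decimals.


E/G ratio = 840 / 300 = 2.800

2.800


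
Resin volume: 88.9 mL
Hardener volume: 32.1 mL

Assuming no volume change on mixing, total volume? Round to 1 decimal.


V_total = 88.9 + 32.1 = 121.0 mL

121.0


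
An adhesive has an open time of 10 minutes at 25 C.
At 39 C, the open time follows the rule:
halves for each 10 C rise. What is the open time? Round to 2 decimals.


Factor = 2^((39-25)/10) = 2.6390
Open time = 10 / 2.6390 = 3.79 min

3.79


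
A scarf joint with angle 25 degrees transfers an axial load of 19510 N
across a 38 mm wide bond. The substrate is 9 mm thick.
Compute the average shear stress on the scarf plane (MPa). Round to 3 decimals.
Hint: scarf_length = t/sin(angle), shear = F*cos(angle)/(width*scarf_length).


scarf_length = 9 / sin(25 deg) = 21.2958 mm
cos(25 deg) = 0.906308
shear stress = 19510 * 0.906308 / (38 * 21.2958)
= 21.850 MPa

21.850


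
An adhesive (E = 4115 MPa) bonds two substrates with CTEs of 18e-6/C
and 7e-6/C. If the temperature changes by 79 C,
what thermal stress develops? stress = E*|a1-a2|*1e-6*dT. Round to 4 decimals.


Stress = 4115 * |18 - 7| * 1e-6 * 79
= 3.5759 MPa

3.5759


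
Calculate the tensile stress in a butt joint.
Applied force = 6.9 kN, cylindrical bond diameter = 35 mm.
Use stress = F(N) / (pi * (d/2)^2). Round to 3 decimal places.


A = pi * 17.5^2 = 962.1128 mm^2
sigma = 6900.0 / 962.1128 = 7.172 MPa

7.172


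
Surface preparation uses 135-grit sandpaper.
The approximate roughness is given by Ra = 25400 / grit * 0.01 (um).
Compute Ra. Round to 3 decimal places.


Ra = 25400 / 135 * 0.01
= 254 / 135
= 1.881 um

1.881


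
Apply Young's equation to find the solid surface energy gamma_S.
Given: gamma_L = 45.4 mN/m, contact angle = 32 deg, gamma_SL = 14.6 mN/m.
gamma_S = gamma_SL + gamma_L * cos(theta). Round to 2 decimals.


theta_rad = 32 * pi/180 = 0.558505
gamma_S = 14.6 + 45.4 * cos(0.558505)
= 53.10 mN/m

53.10


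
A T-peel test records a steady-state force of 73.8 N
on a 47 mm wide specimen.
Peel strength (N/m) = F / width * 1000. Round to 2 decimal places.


Peel strength = 73.8 / 47 * 1000
= 1570.21 N/m

1570.21


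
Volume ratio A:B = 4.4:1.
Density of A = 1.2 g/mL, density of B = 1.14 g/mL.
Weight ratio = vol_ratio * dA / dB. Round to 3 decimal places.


Wt ratio = 4.4 * 1.2 / 1.14
= 4.632

4.632


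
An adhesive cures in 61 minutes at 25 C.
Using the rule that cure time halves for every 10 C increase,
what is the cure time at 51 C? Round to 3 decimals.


Factor = 2^((51 - 25) / 10) = 6.0629
Cure time = 61 / 6.0629
= 10.061 minutes

10.061


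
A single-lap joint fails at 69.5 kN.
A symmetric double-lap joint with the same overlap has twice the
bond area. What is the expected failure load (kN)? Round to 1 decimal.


Double-lap load = 2 * 69.5 = 139.0 kN

139.0


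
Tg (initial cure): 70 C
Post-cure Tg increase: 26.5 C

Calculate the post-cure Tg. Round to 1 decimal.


Post-cure Tg = 70 + 26.5 = 96.5 C

96.5


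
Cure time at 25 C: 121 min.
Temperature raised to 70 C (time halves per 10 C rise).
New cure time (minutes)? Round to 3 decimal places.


Acceleration factor = 2^(45/10) = 22.6274
New time = 121 / 22.6274 = 5.347 min

5.347


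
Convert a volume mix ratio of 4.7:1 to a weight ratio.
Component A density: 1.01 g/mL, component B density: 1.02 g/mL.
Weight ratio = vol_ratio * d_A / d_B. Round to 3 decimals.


= 4.7 * 1.01 / 1.02 = 4.654

4.654


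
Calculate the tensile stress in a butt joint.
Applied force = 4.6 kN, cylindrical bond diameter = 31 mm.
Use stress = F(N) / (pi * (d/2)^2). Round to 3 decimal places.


A = pi * 15.5^2 = 754.7676 mm^2
sigma = 4600.0 / 754.7676 = 6.095 MPa

6.095


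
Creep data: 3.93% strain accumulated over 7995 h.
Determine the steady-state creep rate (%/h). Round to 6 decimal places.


Rate = 3.93 / 7995 = 0.000492 %/h

0.000492


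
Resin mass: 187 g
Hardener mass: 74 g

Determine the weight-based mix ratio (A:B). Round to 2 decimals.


Ratio = 187 / 74 = 2.53

2.53


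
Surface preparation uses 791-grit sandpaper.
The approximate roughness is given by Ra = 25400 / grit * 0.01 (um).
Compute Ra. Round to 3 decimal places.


Ra = 25400 / 791 * 0.01
= 254 / 791
= 0.321 um

0.321


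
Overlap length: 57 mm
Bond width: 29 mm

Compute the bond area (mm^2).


Bond area = 57 * 29 = 1653 mm^2

1653


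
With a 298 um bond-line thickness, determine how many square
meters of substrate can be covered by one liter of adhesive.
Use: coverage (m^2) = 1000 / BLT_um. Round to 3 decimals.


Coverage = 1000 / 298 = 3.356 m^2

3.356


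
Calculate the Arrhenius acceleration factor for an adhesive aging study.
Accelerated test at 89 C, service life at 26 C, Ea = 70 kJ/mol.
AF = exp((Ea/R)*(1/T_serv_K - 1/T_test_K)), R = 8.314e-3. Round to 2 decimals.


T_test = 362.15 K, T_serv = 299.15 K
Ea/R = 70 / 0.008314 = 8419.53
AF = exp(8419.53 * (1/299.15 - 1/362.15))
= 133.77

133.77


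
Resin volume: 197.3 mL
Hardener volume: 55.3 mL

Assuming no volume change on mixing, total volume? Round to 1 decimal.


V_total = 197.3 + 55.3 = 252.6 mL

252.6


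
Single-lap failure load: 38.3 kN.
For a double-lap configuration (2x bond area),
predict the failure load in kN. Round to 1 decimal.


Failure load = 38.3 * 2 = 76.6 kN

76.6


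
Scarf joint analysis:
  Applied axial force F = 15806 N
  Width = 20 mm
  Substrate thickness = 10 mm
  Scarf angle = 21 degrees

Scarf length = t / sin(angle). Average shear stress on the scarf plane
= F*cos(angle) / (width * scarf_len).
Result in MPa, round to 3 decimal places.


Scarf length = 10 / sin(21 deg) = 27.9043 mm
cos(21 deg) = 0.933580
Shear = 15806 * 0.933580 / (20 * 27.9043)
= 26.441 MPa

26.441


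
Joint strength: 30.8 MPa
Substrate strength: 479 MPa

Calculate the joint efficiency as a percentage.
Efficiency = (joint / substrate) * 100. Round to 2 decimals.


Efficiency = (30.8 / 479) * 100 = 6.43%

6.43


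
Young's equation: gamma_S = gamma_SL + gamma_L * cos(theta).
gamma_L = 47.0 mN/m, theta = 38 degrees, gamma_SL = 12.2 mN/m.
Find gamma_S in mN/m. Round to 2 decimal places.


cos(38 deg) = 0.788011
gamma_S = 12.2 + 47.0 * 0.788011
= 49.24 mN/m

49.24


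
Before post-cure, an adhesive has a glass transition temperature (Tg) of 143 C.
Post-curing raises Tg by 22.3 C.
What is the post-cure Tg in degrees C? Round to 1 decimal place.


Tg_post = Tg_base + delta_Tg
= 143 + 22.3
= 165.3 C

165.3


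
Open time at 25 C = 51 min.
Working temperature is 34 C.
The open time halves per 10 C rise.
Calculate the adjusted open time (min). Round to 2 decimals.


factor = 2^((34 - 25) / 10) = 1.8661
ot = 51 / 1.8661 = 27.33 min

27.33


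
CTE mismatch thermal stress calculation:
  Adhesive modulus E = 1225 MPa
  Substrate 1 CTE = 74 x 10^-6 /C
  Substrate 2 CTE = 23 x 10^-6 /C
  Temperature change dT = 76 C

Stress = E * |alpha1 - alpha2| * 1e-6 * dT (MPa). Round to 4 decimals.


delta_alpha = |74 - 23| = 51 x 10^-6/C
Stress = 1225 * 51e-6 * 76
= 4.7481 MPa

4.7481


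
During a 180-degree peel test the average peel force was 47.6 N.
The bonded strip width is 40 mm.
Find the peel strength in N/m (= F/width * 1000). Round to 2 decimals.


Peel strength = F/width * 1000
= 47.6 / 40 * 1000
= 1190.00 N/m

1190.00


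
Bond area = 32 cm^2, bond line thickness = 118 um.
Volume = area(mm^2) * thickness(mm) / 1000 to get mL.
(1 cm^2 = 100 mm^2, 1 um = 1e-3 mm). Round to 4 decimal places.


area_mm2 = 32 * 100 = 3200
blt_mm = 118 * 1e-3 = 0.118
vol_mm3 = 3200 * 0.118 = 377.6
vol_mL = 377.6 / 1000 = 0.3776 mL

0.3776


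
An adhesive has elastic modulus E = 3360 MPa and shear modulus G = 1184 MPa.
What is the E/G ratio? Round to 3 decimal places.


E/G = 3360 / 1184 = 2.838

2.838


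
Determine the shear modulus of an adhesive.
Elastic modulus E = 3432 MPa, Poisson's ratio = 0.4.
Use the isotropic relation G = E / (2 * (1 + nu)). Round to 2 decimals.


G = 3432 / (2*(1+0.4)) = 3432 / 2.80
= 1225.71 MPa

1225.71


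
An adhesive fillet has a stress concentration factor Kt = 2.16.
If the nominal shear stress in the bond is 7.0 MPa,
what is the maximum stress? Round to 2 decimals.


Max stress = 7.0 * 2.16 = 15.12 MPa

15.12


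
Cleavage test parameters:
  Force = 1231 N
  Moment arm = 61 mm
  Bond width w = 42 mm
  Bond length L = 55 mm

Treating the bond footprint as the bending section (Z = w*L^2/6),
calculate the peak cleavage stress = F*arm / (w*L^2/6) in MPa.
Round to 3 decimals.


M = 1231 * 61 = 75091 N*mm
Z = 42 * 55^2 / 6 = 127050 / 6 mm^3
sigma = M / Z = 6 * 75091 / 127050 = 450546 / 127050
= 3.546 MPa

3.546


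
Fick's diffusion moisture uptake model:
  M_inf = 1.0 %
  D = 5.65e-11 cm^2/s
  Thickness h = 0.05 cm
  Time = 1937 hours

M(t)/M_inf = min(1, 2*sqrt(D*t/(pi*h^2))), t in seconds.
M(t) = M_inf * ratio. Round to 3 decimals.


t_sec = 1937 * 3600 = 6973200
ratio = 2*sqrt(5.65e-11*6973200/(pi*0.05^2))
= min(1, 0.447946)
= 0.447946
M(t) = 1.0 * 0.447946 = 0.448 %

0.448


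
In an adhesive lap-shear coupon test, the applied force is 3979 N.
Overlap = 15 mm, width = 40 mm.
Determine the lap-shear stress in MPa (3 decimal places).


stress = F / (overlap * width)
= 3979 / (15 * 40)
= 6.632 MPa

6.632


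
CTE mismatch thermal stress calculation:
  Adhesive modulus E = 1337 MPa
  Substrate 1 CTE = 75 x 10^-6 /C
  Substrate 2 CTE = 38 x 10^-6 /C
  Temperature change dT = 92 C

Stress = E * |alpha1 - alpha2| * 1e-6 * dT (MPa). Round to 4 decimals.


delta_alpha = |75 - 38| = 37 x 10^-6/C
Stress = 1337 * 37e-6 * 92
= 4.5511 MPa

4.5511


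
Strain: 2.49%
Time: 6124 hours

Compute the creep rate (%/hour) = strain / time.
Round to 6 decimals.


Creep rate = 2.49 / 6124
= 0.000407 %/h

0.000407


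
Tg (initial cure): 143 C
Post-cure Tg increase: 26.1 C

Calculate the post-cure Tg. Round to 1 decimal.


Post-cure Tg = 143 + 26.1 = 169.1 C

169.1


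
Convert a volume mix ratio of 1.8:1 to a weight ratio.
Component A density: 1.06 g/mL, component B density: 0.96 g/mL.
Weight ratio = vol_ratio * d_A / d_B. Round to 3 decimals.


= 1.8 * 1.06 / 0.96 = 1.988

1.988


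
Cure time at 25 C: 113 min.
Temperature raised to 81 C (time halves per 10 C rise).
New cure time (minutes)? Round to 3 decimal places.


Acceleration factor = 2^(56/10) = 48.5029
New time = 113 / 48.5029 = 2.330 min

2.330


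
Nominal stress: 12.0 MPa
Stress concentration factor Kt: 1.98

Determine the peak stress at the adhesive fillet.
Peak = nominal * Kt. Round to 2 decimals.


Peak stress = 12.0 * 1.98
= 23.76 MPa

23.76


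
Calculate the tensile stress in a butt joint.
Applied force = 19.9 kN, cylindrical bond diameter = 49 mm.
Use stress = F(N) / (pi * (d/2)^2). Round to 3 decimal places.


A = pi * 24.5^2 = 1885.7410 mm^2
sigma = 19900.0 / 1885.7410 = 10.553 MPa

10.553


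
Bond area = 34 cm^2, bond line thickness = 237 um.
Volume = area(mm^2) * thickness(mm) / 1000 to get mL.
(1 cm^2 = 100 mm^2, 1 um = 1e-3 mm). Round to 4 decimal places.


area_mm2 = 34 * 100 = 3400
blt_mm = 237 * 1e-3 = 0.237
vol_mm3 = 3400 * 0.237 = 805.8
vol_mL = 805.8 / 1000 = 0.8058 mL

0.8058


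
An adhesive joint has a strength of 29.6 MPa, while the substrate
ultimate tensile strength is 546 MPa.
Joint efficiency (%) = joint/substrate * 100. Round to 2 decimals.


Efficiency = 29.6 / 546 * 100
= 5.42%

5.42


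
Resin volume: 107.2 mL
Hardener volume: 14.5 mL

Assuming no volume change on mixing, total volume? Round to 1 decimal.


V_total = 107.2 + 14.5 = 121.7 mL

121.7


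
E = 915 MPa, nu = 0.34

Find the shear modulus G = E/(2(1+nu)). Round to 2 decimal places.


G = 915 / (2 * 1.34)
= 341.42 MPa

341.42


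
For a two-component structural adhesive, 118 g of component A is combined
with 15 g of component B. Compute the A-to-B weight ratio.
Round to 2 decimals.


Weight ratio A:B = 118 / 15
= 7.87

7.87


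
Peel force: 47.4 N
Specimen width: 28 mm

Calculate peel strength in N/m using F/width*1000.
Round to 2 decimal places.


Peel strength = 47.4 / 28 * 1000 = 1692.86 N/m

1692.86


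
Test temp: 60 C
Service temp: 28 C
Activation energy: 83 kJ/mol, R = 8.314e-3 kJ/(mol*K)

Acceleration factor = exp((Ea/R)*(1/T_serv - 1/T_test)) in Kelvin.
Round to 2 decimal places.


AF = exp((83/0.008314)*(1/301.15 - 1/333.15))
= 24.15

24.15


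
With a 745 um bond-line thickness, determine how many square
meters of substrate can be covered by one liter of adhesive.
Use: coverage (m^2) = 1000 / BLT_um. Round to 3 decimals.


Coverage = 1000 / 745 = 1.342 m^2

1.342


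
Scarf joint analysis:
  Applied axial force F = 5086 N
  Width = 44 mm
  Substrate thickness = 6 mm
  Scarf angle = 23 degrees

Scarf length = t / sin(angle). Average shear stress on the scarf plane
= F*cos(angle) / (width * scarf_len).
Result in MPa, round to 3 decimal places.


Scarf length = 6 / sin(23 deg) = 15.3558 mm
cos(23 deg) = 0.920505
Shear = 5086 * 0.920505 / (44 * 15.3558)
= 6.929 MPa

6.929


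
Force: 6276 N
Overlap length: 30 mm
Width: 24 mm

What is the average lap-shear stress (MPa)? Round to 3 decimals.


Average shear stress = F / (overlap * width)
= 6276 / (30 * 24)
= 8.717 MPa

8.717


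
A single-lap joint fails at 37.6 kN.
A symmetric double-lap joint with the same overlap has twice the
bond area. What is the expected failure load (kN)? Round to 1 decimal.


Double-lap load = 2 * 37.6 = 75.2 kN

75.2


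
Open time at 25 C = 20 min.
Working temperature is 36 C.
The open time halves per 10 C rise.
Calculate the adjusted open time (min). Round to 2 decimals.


factor = 2^((36 - 25) / 10) = 2.1435
ot = 20 / 2.1435 = 9.33 min

9.33


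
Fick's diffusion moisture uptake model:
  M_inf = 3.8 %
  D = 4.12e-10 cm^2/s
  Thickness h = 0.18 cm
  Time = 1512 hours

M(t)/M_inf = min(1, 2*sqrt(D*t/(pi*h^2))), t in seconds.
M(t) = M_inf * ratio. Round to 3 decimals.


t_sec = 1512 * 3600 = 5443200
ratio = 2*sqrt(4.12e-10*5443200/(pi*0.18^2))
= min(1, 0.296865)
= 0.296865
M(t) = 3.8 * 0.296865 = 1.128 %

1.128


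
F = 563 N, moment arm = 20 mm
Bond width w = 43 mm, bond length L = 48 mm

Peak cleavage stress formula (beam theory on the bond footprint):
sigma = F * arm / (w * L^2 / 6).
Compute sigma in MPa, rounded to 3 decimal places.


sigma = (563 * 20) / (43 * 2304 / 6)
= 11260 * 6 / 99072
= 67560 / 99072
= 0.682 MPa

0.682


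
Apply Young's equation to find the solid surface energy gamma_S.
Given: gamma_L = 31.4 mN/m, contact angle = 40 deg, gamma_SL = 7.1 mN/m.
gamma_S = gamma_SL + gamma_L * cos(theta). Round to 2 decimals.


theta_rad = 40 * pi/180 = 0.698132
gamma_S = 7.1 + 31.4 * cos(0.698132)
= 31.15 mN/m

31.15


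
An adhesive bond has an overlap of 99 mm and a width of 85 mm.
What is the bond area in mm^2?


Bond area = overlap * width
= 99 * 85
= 8415 mm^2

8415


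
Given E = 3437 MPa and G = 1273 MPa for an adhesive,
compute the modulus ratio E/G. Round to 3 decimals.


E/G ratio = 3437 / 1273 = 2.700

2.700


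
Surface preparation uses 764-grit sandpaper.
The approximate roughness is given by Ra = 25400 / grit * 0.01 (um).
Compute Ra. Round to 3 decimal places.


Ra = 25400 / 764 * 0.01
= 254 / 764
= 0.332 um

0.332


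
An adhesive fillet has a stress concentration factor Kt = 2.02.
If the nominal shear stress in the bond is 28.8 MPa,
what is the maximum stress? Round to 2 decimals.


Max stress = 28.8 * 2.02 = 58.18 MPa

58.18


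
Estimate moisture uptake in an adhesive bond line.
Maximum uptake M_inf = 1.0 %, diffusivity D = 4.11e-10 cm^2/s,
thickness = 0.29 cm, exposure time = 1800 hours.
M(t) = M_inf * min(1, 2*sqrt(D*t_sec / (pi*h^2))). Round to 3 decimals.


Convert time: 1800 h = 6480000 s
ratio = min(1, 2*sqrt(4.11e-10*6480000/(pi*0.29^2)))
= 0.200801
M(t) = 1.0 * 0.200801 = 0.201%

0.201


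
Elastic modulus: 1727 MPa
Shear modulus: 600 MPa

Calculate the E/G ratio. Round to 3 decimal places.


E / G = 1727 / 600 = 2.878

2.878


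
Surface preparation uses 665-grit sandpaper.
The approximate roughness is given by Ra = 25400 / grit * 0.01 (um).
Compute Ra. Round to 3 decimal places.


Ra = 25400 / 665 * 0.01
= 254 / 665
= 0.382 um

0.382


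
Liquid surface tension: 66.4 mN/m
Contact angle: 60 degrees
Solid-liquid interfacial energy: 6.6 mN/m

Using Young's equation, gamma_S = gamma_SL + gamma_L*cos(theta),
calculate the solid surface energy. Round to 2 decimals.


gamma_S = 6.6 + 66.4 * cos(60)
= 39.80 mN/m

39.80


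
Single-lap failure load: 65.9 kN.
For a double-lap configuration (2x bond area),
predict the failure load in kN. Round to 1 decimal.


Failure load = 65.9 * 2 = 131.8 kN

131.8


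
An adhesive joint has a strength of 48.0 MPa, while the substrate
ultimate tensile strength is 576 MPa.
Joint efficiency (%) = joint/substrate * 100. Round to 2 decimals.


Efficiency = 48.0 / 576 * 100
= 8.33%

8.33


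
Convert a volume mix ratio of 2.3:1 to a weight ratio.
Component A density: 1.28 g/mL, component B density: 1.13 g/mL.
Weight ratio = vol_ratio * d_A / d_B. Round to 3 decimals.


= 2.3 * 1.28 / 1.13 = 2.605

2.605


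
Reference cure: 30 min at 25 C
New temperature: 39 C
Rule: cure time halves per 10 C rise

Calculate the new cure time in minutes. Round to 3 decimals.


factor = 2^((39-25)/10) = 2.6390
t_new = 30 / 2.6390 = 11.368 min

11.368


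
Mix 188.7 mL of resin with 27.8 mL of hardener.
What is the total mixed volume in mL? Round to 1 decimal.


Total = 188.7 + 27.8 = 216.5 mL

216.5


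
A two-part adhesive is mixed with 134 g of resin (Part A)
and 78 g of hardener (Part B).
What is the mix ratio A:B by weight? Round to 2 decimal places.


Mix ratio = mass_A / mass_B
= 134 / 78
= 1.72

1.72


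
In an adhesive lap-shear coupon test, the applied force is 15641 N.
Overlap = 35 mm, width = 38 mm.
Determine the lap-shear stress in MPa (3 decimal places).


stress = F / (overlap * width)
= 15641 / (35 * 38)
= 11.760 MPa

11.760


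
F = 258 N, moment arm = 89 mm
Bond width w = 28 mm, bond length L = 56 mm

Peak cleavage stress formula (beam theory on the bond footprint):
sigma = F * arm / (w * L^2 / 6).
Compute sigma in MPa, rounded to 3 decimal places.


sigma = (258 * 89) / (28 * 3136 / 6)
= 22962 * 6 / 87808
= 137772 / 87808
= 1.569 MPa

1.569


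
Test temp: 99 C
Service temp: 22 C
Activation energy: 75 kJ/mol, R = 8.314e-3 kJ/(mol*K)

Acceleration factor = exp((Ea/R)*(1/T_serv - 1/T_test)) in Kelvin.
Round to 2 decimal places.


AF = exp((75/0.008314)*(1/295.15 - 1/372.15))
= 557.71

557.71


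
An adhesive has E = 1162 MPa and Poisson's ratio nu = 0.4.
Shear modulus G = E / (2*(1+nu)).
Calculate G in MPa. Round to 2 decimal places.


G = 1162 / (2*(1+0.4))
= 1162 / 2.80
= 415.00 MPa

415.00


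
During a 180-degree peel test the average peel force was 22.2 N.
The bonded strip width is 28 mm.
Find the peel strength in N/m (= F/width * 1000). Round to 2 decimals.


Peel strength = F/width * 1000
= 22.2 / 28 * 1000
= 792.86 N/m

792.86


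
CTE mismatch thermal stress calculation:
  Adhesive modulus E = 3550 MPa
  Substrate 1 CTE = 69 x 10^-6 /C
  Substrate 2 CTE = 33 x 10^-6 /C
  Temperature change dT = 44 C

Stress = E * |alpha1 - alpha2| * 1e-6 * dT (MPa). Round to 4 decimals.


delta_alpha = |69 - 33| = 36 x 10^-6/C
Stress = 3550 * 36e-6 * 44
= 5.6232 MPa

5.6232


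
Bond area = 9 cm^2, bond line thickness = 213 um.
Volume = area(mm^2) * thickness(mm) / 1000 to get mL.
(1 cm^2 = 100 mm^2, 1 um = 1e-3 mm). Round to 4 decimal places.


area_mm2 = 9 * 100 = 900
blt_mm = 213 * 1e-3 = 0.213
vol_mm3 = 900 * 0.213 = 191.7
vol_mL = 191.7 / 1000 = 0.1917 mL

0.1917


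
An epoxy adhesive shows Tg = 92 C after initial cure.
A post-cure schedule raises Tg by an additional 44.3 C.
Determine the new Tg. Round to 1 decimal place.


New Tg = 92 + 44.3
= 136.3 C

136.3


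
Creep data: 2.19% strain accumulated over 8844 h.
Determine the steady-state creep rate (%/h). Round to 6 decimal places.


Rate = 2.19 / 8844 = 0.000248 %/h

0.000248


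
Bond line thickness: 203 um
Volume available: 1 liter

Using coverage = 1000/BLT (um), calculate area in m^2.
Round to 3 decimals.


1 L = 1e6 mm^3, thickness = 203 um = 0.203 mm
Area = 1e6 / 0.203 mm^2 = (1e6 / 0.203) / 1e6 m^2 = 1000 / 203 m^2
= 4.926 m^2

4.926


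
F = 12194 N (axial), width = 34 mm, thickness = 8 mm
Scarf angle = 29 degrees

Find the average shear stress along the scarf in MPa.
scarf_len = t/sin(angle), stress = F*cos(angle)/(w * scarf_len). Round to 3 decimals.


scarf_len = 8/sin(29 deg) = 16.5013
cos(29 deg) = 0.874620
stress = 12194*0.874620/(34*16.5013) = 19.009 MPa

19.009


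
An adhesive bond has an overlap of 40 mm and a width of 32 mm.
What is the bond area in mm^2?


Bond area = overlap * width
= 40 * 32
= 1280 mm^2

1280


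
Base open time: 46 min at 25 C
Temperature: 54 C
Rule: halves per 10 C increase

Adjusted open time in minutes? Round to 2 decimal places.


Acceleration = 2^((54-25)/10) = 7.4643
Open time = 46 / 7.4643 = 6.16 min

6.16


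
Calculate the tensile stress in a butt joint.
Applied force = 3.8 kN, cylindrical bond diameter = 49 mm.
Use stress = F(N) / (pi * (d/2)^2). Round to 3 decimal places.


A = pi * 24.5^2 = 1885.7410 mm^2
sigma = 3800.0 / 1885.7410 = 2.015 MPa

2.015


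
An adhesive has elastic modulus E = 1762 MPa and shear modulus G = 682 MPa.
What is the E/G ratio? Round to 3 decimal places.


E/G = 1762 / 682 = 2.584

2.584


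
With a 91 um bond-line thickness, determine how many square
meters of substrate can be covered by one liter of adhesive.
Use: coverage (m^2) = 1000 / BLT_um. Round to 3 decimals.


Coverage = 1000 / 91 = 10.989 m^2

10.989


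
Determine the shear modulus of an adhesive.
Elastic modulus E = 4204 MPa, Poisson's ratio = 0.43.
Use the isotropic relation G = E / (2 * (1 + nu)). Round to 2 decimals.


G = 4204 / (2*(1+0.43)) = 4204 / 2.86
= 1469.93 MPa

1469.93


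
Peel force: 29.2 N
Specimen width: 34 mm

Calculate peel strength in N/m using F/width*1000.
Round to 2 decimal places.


Peel strength = 29.2 / 34 * 1000 = 858.82 N/m

858.82


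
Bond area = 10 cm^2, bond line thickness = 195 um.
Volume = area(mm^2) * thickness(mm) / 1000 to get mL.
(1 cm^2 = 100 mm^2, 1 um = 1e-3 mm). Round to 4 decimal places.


area_mm2 = 10 * 100 = 1000
blt_mm = 195 * 1e-3 = 0.195
vol_mm3 = 1000 * 0.195 = 195.0
vol_mL = 195.0 / 1000 = 0.1950 mL

0.1950


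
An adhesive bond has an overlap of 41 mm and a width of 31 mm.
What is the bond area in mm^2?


Bond area = overlap * width
= 41 * 31
= 1271 mm^2

1271


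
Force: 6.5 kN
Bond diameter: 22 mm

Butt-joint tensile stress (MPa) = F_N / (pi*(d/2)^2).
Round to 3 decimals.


F_N = 6.5 * 1000 = 6500.0 N
A = pi*(11.0)^2 = 380.1327 mm^2
stress = 6500.0 / 380.1327 = 17.099 MPa

17.099


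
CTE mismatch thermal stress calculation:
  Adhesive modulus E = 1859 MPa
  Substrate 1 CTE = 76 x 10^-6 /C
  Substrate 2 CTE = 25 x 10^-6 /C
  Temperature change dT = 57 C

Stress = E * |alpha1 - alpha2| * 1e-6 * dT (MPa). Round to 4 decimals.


delta_alpha = |76 - 25| = 51 x 10^-6/C
Stress = 1859 * 51e-6 * 57
= 5.4041 MPa

5.4041


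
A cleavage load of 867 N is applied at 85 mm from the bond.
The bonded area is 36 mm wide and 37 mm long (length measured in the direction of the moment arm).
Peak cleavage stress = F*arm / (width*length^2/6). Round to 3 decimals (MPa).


Moment = 867 * 85 = 73695 N*mm
Section modulus = 36 * 1369 / 6 = 49284 / 6 mm^3
Stress = 73695 / (49284 / 6) = 442170 / 49284
= 8.972 MPa

8.972


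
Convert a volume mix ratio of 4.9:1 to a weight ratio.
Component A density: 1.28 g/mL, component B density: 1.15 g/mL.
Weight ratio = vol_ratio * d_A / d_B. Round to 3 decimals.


= 4.9 * 1.28 / 1.15 = 5.454

5.454


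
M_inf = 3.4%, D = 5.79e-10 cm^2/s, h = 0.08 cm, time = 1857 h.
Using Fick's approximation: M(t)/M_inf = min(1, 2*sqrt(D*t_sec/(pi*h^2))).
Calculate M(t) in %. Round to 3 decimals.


t = 6685200 s
ratio = min(1, 2*sqrt(5.79e-10*6685200/(pi*0.0064)))
= 0.877529
M(t) = 3.4 * 0.877529 = 2.984%

2.984


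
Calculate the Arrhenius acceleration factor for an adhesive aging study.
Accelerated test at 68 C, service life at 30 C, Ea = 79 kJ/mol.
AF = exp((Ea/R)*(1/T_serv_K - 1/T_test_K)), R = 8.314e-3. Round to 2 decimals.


T_test = 341.15 K, T_serv = 303.15 K
Ea/R = 79 / 0.008314 = 9502.04
AF = exp(9502.04 * (1/303.15 - 1/341.15))
= 32.83

32.83


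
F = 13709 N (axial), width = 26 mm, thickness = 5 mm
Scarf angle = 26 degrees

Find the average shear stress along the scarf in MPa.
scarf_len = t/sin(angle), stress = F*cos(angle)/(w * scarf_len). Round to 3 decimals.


scarf_len = 5/sin(26 deg) = 11.4059
cos(26 deg) = 0.898794
stress = 13709*0.898794/(26*11.4059) = 41.549 MPa

41.549


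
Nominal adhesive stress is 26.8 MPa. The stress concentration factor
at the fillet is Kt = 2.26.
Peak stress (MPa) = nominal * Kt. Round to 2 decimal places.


Peak = 26.8 * 2.26 = 60.57 MPa

60.57


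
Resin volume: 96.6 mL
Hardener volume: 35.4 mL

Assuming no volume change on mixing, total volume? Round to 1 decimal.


V_total = 96.6 + 35.4 = 132.0 mL

132.0


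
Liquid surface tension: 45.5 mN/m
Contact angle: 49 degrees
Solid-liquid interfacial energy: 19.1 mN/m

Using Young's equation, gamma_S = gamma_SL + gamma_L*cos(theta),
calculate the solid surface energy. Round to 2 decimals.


gamma_S = 19.1 + 45.5 * cos(49)
= 48.95 mN/m

48.95


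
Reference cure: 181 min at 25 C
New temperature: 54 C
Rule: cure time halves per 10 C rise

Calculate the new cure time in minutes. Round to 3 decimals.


factor = 2^((54-25)/10) = 7.4643
t_new = 181 / 7.4643 = 24.249 min

24.249


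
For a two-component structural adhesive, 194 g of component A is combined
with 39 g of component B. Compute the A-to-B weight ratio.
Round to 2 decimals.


Weight ratio A:B = 194 / 39
= 4.97

4.97


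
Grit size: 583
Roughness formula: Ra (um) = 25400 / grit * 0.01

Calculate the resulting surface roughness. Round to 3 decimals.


Ra = 25400 / 583 * 0.01
= 0.436 um

0.436


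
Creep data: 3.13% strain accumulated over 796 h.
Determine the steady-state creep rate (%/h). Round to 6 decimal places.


Rate = 3.13 / 796 = 0.003932 %/h

0.003932


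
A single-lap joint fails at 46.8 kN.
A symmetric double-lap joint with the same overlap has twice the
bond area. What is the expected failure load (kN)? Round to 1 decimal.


Double-lap load = 2 * 46.8 = 93.6 kN

93.6


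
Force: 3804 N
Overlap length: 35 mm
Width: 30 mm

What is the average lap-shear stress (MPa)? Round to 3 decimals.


Average shear stress = F / (overlap * width)
= 3804 / (35 * 30)
= 3.623 MPa

3.623


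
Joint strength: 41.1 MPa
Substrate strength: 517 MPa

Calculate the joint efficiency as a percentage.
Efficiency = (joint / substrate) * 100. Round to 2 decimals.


Efficiency = (41.1 / 517) * 100 = 7.95%

7.95


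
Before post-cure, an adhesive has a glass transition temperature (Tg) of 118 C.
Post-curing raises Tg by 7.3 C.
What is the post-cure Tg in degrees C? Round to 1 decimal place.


Tg_post = Tg_base + delta_Tg
= 118 + 7.3
= 125.3 C

125.3


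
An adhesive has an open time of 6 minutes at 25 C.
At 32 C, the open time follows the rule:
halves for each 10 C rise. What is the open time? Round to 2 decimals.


Factor = 2^((32-25)/10) = 1.6245
Open time = 6 / 1.6245 = 3.69 min

3.69


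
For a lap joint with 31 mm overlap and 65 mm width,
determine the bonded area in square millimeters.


Area = 31 * 65 = 2015 mm^2

2015


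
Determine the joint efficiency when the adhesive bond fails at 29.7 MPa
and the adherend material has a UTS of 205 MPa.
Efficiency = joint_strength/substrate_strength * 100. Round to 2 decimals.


Joint efficiency = 29.7 / 205 * 100
= 14.49%

14.49


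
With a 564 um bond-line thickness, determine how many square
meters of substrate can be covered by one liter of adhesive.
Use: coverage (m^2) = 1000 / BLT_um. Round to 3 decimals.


Coverage = 1000 / 564 = 1.773 m^2

1.773


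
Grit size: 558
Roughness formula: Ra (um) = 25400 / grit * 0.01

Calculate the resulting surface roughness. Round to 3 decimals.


Ra = 25400 / 558 * 0.01
= 0.455 um

0.455


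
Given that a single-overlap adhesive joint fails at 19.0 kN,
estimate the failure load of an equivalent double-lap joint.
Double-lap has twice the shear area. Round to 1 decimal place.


Double-lap factor = 2
Expected load = 19.0 * 2 = 38.0 kN

38.0


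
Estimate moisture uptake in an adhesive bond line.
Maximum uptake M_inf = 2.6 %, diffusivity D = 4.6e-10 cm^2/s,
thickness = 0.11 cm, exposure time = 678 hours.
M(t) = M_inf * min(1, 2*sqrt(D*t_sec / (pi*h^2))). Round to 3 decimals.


Convert time: 678 h = 2440800 s
ratio = min(1, 2*sqrt(4.6e-10*2440800/(pi*0.11^2)))
= 0.343722
M(t) = 2.6 * 0.343722 = 0.894%

0.894


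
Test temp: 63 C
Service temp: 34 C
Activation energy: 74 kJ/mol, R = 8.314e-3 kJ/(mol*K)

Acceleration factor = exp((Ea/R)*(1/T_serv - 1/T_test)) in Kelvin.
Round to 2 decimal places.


AF = exp((74/0.008314)*(1/307.15 - 1/336.15))
= 12.18

12.18


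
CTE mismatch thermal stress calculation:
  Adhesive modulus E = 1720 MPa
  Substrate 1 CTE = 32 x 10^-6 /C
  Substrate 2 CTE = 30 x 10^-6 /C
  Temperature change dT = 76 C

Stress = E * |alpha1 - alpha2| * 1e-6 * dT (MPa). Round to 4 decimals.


delta_alpha = |32 - 30| = 2 x 10^-6/C
Stress = 1720 * 2e-6 * 76
= 0.2614 MPa

0.2614


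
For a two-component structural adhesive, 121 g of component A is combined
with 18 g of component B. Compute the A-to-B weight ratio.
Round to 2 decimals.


Weight ratio A:B = 121 / 18
= 6.72

6.72


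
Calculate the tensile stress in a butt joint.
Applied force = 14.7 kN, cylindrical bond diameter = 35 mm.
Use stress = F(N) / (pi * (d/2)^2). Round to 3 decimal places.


A = pi * 17.5^2 = 962.1128 mm^2
sigma = 14700.0 / 962.1128 = 15.279 MPa

15.279


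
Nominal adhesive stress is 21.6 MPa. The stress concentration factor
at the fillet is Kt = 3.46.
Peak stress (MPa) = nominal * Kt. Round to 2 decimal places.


Peak = 21.6 * 3.46 = 74.74 MPa

74.74


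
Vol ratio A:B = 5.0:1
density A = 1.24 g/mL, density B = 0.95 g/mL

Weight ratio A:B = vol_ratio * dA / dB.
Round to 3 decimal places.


Weight ratio = 5.0 * 1.24 / 0.95
= 6.526

6.526


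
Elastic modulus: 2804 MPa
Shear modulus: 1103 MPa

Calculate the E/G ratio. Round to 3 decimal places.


E / G = 2804 / 1103 = 2.542

2.542


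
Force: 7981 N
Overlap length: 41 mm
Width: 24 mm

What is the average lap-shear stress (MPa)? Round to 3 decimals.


Average shear stress = F / (overlap * width)
= 7981 / (41 * 24)
= 8.111 MPa

8.111


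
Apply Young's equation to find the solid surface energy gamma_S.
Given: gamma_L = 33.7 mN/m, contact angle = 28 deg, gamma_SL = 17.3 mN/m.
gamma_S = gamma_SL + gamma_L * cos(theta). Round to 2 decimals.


theta_rad = 28 * pi/180 = 0.488692
gamma_S = 17.3 + 33.7 * cos(0.488692)
= 47.06 mN/m

47.06


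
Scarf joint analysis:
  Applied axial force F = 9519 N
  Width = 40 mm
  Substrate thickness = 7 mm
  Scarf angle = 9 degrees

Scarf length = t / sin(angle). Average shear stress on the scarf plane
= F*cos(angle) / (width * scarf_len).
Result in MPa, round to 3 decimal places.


Scarf length = 7 / sin(9 deg) = 44.7472 mm
cos(9 deg) = 0.987688
Shear = 9519 * 0.987688 / (40 * 44.7472)
= 5.253 MPa

5.253


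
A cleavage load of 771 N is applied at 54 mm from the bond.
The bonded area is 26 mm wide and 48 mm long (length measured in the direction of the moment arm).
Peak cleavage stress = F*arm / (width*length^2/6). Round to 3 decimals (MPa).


Moment = 771 * 54 = 41634 N*mm
Section modulus = 26 * 2304 / 6 = 59904 / 6 mm^3
Stress = 41634 / (59904 / 6) = 249804 / 59904
= 4.170 MPa

4.170


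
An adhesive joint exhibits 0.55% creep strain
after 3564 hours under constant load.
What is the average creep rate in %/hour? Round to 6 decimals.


Creep rate = strain / time
= 0.55 / 3564
= 0.000154 %/h

0.000154


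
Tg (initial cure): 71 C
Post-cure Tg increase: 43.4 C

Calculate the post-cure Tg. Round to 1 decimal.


Post-cure Tg = 71 + 43.4 = 114.4 C

114.4


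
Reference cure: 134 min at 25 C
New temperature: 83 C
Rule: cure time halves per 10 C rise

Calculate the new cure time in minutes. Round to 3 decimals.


factor = 2^((83-25)/10) = 55.7152
t_new = 134 / 55.7152 = 2.405 min

2.405


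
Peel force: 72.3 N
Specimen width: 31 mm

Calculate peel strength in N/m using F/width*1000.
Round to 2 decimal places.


Peel strength = 72.3 / 31 * 1000 = 2332.26 N/m

2332.26


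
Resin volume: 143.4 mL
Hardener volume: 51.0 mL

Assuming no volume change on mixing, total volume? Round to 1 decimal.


V_total = 143.4 + 51.0 = 194.4 mL

194.4


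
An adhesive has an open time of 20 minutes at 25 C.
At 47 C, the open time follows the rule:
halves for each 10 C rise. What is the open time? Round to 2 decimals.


Factor = 2^((47-25)/10) = 4.5948
Open time = 20 / 4.5948 = 4.35 min

4.35


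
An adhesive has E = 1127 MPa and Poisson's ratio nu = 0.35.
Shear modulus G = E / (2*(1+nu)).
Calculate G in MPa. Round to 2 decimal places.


G = 1127 / (2*(1+0.35))
= 1127 / 2.70
= 417.41 MPa

417.41


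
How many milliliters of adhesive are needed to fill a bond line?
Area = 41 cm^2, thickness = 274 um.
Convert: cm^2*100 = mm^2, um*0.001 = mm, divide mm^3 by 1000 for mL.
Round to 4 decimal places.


= (41 * 100) * (274 * 0.001) / 1000
= 1.1234 mL

1.1234


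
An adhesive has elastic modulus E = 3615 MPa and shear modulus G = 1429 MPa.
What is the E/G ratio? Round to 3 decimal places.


E/G = 3615 / 1429 = 2.530

2.530


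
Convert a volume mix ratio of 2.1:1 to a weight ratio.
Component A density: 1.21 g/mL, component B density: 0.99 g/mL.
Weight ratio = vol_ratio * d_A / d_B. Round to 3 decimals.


= 2.1 * 1.21 / 0.99 = 2.567

2.567


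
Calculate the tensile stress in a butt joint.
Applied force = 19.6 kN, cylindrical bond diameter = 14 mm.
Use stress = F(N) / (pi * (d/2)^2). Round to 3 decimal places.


A = pi * 7.0^2 = 153.9380 mm^2
sigma = 19600.0 / 153.9380 = 127.324 MPa

127.324


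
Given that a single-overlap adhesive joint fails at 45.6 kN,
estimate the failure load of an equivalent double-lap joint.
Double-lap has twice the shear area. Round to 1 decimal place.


Double-lap factor = 2
Expected load = 45.6 * 2 = 91.2 kN

91.2
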